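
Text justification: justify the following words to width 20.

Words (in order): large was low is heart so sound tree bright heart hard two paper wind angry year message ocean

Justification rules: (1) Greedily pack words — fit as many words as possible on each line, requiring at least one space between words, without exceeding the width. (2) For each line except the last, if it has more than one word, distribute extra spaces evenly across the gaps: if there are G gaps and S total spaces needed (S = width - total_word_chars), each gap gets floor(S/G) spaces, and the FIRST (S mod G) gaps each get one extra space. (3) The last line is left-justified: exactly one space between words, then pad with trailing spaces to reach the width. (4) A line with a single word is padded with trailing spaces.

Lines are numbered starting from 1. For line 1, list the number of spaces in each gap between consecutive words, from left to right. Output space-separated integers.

Answer: 3 2 2

Derivation:
Line 1: ['large', 'was', 'low', 'is'] (min_width=16, slack=4)
Line 2: ['heart', 'so', 'sound', 'tree'] (min_width=19, slack=1)
Line 3: ['bright', 'heart', 'hard'] (min_width=17, slack=3)
Line 4: ['two', 'paper', 'wind', 'angry'] (min_width=20, slack=0)
Line 5: ['year', 'message', 'ocean'] (min_width=18, slack=2)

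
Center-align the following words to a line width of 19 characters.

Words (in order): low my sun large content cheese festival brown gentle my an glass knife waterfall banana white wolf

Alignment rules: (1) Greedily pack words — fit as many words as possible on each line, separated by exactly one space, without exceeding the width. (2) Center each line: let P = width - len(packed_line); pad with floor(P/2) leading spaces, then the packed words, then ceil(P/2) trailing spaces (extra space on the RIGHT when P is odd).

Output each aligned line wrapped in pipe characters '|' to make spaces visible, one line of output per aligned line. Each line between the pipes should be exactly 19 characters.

Line 1: ['low', 'my', 'sun', 'large'] (min_width=16, slack=3)
Line 2: ['content', 'cheese'] (min_width=14, slack=5)
Line 3: ['festival', 'brown'] (min_width=14, slack=5)
Line 4: ['gentle', 'my', 'an', 'glass'] (min_width=18, slack=1)
Line 5: ['knife', 'waterfall'] (min_width=15, slack=4)
Line 6: ['banana', 'white', 'wolf'] (min_width=17, slack=2)

Answer: | low my sun large  |
|  content cheese   |
|  festival brown   |
|gentle my an glass |
|  knife waterfall  |
| banana white wolf |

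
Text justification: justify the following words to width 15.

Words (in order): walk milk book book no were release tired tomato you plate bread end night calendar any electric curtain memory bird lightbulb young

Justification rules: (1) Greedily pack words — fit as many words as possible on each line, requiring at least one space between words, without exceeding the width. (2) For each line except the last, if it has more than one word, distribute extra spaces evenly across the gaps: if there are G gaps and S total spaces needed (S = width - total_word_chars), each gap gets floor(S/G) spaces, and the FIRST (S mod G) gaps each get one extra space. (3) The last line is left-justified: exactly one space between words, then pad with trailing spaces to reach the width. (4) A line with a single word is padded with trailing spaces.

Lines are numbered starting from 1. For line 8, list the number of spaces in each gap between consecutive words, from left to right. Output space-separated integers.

Answer: 2

Derivation:
Line 1: ['walk', 'milk', 'book'] (min_width=14, slack=1)
Line 2: ['book', 'no', 'were'] (min_width=12, slack=3)
Line 3: ['release', 'tired'] (min_width=13, slack=2)
Line 4: ['tomato', 'you'] (min_width=10, slack=5)
Line 5: ['plate', 'bread', 'end'] (min_width=15, slack=0)
Line 6: ['night', 'calendar'] (min_width=14, slack=1)
Line 7: ['any', 'electric'] (min_width=12, slack=3)
Line 8: ['curtain', 'memory'] (min_width=14, slack=1)
Line 9: ['bird', 'lightbulb'] (min_width=14, slack=1)
Line 10: ['young'] (min_width=5, slack=10)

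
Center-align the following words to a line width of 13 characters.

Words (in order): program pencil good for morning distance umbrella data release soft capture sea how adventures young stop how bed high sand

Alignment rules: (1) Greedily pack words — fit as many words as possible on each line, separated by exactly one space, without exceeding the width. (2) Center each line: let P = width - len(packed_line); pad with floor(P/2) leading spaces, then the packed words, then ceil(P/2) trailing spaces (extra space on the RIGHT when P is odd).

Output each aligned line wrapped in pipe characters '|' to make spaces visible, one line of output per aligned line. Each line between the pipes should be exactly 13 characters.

Line 1: ['program'] (min_width=7, slack=6)
Line 2: ['pencil', 'good'] (min_width=11, slack=2)
Line 3: ['for', 'morning'] (min_width=11, slack=2)
Line 4: ['distance'] (min_width=8, slack=5)
Line 5: ['umbrella', 'data'] (min_width=13, slack=0)
Line 6: ['release', 'soft'] (min_width=12, slack=1)
Line 7: ['capture', 'sea'] (min_width=11, slack=2)
Line 8: ['how'] (min_width=3, slack=10)
Line 9: ['adventures'] (min_width=10, slack=3)
Line 10: ['young', 'stop'] (min_width=10, slack=3)
Line 11: ['how', 'bed', 'high'] (min_width=12, slack=1)
Line 12: ['sand'] (min_width=4, slack=9)

Answer: |   program   |
| pencil good |
| for morning |
|  distance   |
|umbrella data|
|release soft |
| capture sea |
|     how     |
| adventures  |
| young stop  |
|how bed high |
|    sand     |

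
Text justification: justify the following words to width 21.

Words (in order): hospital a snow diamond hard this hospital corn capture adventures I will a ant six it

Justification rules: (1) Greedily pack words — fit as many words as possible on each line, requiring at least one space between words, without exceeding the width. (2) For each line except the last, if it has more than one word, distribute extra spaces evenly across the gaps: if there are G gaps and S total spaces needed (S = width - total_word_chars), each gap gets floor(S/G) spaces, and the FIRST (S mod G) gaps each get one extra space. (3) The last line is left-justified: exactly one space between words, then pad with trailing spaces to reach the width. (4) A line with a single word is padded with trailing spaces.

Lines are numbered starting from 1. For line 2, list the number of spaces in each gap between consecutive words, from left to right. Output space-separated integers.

Answer: 3 3

Derivation:
Line 1: ['hospital', 'a', 'snow'] (min_width=15, slack=6)
Line 2: ['diamond', 'hard', 'this'] (min_width=17, slack=4)
Line 3: ['hospital', 'corn', 'capture'] (min_width=21, slack=0)
Line 4: ['adventures', 'I', 'will', 'a'] (min_width=19, slack=2)
Line 5: ['ant', 'six', 'it'] (min_width=10, slack=11)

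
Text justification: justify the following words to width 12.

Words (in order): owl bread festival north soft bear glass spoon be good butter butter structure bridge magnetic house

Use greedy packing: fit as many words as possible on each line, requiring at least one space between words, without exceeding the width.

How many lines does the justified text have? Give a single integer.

Line 1: ['owl', 'bread'] (min_width=9, slack=3)
Line 2: ['festival'] (min_width=8, slack=4)
Line 3: ['north', 'soft'] (min_width=10, slack=2)
Line 4: ['bear', 'glass'] (min_width=10, slack=2)
Line 5: ['spoon', 'be'] (min_width=8, slack=4)
Line 6: ['good', 'butter'] (min_width=11, slack=1)
Line 7: ['butter'] (min_width=6, slack=6)
Line 8: ['structure'] (min_width=9, slack=3)
Line 9: ['bridge'] (min_width=6, slack=6)
Line 10: ['magnetic'] (min_width=8, slack=4)
Line 11: ['house'] (min_width=5, slack=7)
Total lines: 11

Answer: 11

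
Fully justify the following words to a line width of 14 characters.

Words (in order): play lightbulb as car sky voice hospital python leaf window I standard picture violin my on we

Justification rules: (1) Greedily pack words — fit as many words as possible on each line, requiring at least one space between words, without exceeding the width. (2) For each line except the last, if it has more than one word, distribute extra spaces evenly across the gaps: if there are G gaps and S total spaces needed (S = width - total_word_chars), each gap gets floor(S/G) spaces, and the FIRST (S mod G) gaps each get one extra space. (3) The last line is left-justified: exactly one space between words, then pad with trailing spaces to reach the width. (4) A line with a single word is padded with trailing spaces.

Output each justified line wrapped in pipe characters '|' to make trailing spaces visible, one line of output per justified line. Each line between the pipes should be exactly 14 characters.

Answer: |play lightbulb|
|as   car   sky|
|voice hospital|
|python    leaf|
|window       I|
|standard      |
|picture violin|
|my on we      |

Derivation:
Line 1: ['play', 'lightbulb'] (min_width=14, slack=0)
Line 2: ['as', 'car', 'sky'] (min_width=10, slack=4)
Line 3: ['voice', 'hospital'] (min_width=14, slack=0)
Line 4: ['python', 'leaf'] (min_width=11, slack=3)
Line 5: ['window', 'I'] (min_width=8, slack=6)
Line 6: ['standard'] (min_width=8, slack=6)
Line 7: ['picture', 'violin'] (min_width=14, slack=0)
Line 8: ['my', 'on', 'we'] (min_width=8, slack=6)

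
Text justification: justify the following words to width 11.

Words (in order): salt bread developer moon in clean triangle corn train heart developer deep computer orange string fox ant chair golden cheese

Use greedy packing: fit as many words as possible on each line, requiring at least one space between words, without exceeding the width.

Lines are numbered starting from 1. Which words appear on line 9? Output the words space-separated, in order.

Line 1: ['salt', 'bread'] (min_width=10, slack=1)
Line 2: ['developer'] (min_width=9, slack=2)
Line 3: ['moon', 'in'] (min_width=7, slack=4)
Line 4: ['clean'] (min_width=5, slack=6)
Line 5: ['triangle'] (min_width=8, slack=3)
Line 6: ['corn', 'train'] (min_width=10, slack=1)
Line 7: ['heart'] (min_width=5, slack=6)
Line 8: ['developer'] (min_width=9, slack=2)
Line 9: ['deep'] (min_width=4, slack=7)
Line 10: ['computer'] (min_width=8, slack=3)
Line 11: ['orange'] (min_width=6, slack=5)
Line 12: ['string', 'fox'] (min_width=10, slack=1)
Line 13: ['ant', 'chair'] (min_width=9, slack=2)
Line 14: ['golden'] (min_width=6, slack=5)
Line 15: ['cheese'] (min_width=6, slack=5)

Answer: deep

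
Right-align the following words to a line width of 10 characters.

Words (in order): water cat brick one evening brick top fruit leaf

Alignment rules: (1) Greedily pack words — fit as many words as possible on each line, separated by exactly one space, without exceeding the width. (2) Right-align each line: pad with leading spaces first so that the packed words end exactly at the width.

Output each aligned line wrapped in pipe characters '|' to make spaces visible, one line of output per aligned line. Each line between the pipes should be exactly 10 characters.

Answer: | water cat|
| brick one|
|   evening|
| brick top|
|fruit leaf|

Derivation:
Line 1: ['water', 'cat'] (min_width=9, slack=1)
Line 2: ['brick', 'one'] (min_width=9, slack=1)
Line 3: ['evening'] (min_width=7, slack=3)
Line 4: ['brick', 'top'] (min_width=9, slack=1)
Line 5: ['fruit', 'leaf'] (min_width=10, slack=0)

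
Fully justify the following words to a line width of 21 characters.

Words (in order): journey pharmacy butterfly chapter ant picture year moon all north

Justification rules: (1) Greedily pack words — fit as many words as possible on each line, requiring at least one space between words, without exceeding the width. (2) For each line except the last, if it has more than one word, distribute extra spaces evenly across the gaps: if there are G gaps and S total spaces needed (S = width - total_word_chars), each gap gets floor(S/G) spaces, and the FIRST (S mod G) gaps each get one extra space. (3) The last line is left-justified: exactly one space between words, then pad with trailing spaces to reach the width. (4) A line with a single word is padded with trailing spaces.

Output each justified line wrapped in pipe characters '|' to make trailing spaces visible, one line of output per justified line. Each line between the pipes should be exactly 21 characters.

Answer: |journey      pharmacy|
|butterfly chapter ant|
|picture year moon all|
|north                |

Derivation:
Line 1: ['journey', 'pharmacy'] (min_width=16, slack=5)
Line 2: ['butterfly', 'chapter', 'ant'] (min_width=21, slack=0)
Line 3: ['picture', 'year', 'moon', 'all'] (min_width=21, slack=0)
Line 4: ['north'] (min_width=5, slack=16)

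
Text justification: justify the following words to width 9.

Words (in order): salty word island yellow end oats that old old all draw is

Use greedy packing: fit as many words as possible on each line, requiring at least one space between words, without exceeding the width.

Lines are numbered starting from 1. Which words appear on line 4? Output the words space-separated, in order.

Answer: yellow

Derivation:
Line 1: ['salty'] (min_width=5, slack=4)
Line 2: ['word'] (min_width=4, slack=5)
Line 3: ['island'] (min_width=6, slack=3)
Line 4: ['yellow'] (min_width=6, slack=3)
Line 5: ['end', 'oats'] (min_width=8, slack=1)
Line 6: ['that', 'old'] (min_width=8, slack=1)
Line 7: ['old', 'all'] (min_width=7, slack=2)
Line 8: ['draw', 'is'] (min_width=7, slack=2)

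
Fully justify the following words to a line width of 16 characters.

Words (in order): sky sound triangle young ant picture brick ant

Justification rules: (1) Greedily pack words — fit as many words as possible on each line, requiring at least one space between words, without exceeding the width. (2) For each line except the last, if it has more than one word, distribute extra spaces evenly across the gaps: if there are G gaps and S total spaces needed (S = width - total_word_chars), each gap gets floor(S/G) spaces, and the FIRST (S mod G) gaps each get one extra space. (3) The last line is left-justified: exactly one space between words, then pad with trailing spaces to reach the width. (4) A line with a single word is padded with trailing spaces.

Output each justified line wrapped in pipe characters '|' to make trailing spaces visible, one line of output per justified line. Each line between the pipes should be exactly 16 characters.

Answer: |sky        sound|
|triangle   young|
|ant      picture|
|brick ant       |

Derivation:
Line 1: ['sky', 'sound'] (min_width=9, slack=7)
Line 2: ['triangle', 'young'] (min_width=14, slack=2)
Line 3: ['ant', 'picture'] (min_width=11, slack=5)
Line 4: ['brick', 'ant'] (min_width=9, slack=7)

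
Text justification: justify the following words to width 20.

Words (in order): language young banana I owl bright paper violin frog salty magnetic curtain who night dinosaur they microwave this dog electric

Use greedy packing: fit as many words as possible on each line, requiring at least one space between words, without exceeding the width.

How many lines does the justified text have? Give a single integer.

Answer: 8

Derivation:
Line 1: ['language', 'young'] (min_width=14, slack=6)
Line 2: ['banana', 'I', 'owl', 'bright'] (min_width=19, slack=1)
Line 3: ['paper', 'violin', 'frog'] (min_width=17, slack=3)
Line 4: ['salty', 'magnetic'] (min_width=14, slack=6)
Line 5: ['curtain', 'who', 'night'] (min_width=17, slack=3)
Line 6: ['dinosaur', 'they'] (min_width=13, slack=7)
Line 7: ['microwave', 'this', 'dog'] (min_width=18, slack=2)
Line 8: ['electric'] (min_width=8, slack=12)
Total lines: 8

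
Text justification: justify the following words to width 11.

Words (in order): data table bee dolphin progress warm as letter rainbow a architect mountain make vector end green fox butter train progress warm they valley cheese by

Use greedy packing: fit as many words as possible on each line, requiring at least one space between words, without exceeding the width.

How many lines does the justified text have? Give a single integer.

Line 1: ['data', 'table'] (min_width=10, slack=1)
Line 2: ['bee', 'dolphin'] (min_width=11, slack=0)
Line 3: ['progress'] (min_width=8, slack=3)
Line 4: ['warm', 'as'] (min_width=7, slack=4)
Line 5: ['letter'] (min_width=6, slack=5)
Line 6: ['rainbow', 'a'] (min_width=9, slack=2)
Line 7: ['architect'] (min_width=9, slack=2)
Line 8: ['mountain'] (min_width=8, slack=3)
Line 9: ['make', 'vector'] (min_width=11, slack=0)
Line 10: ['end', 'green'] (min_width=9, slack=2)
Line 11: ['fox', 'butter'] (min_width=10, slack=1)
Line 12: ['train'] (min_width=5, slack=6)
Line 13: ['progress'] (min_width=8, slack=3)
Line 14: ['warm', 'they'] (min_width=9, slack=2)
Line 15: ['valley'] (min_width=6, slack=5)
Line 16: ['cheese', 'by'] (min_width=9, slack=2)
Total lines: 16

Answer: 16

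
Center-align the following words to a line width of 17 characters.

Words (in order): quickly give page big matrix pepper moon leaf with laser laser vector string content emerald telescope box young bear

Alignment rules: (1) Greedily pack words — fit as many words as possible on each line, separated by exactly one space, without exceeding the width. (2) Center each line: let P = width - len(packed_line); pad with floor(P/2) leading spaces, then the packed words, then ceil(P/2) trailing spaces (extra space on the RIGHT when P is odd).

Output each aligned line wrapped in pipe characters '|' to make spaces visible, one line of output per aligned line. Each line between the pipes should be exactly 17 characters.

Line 1: ['quickly', 'give', 'page'] (min_width=17, slack=0)
Line 2: ['big', 'matrix', 'pepper'] (min_width=17, slack=0)
Line 3: ['moon', 'leaf', 'with'] (min_width=14, slack=3)
Line 4: ['laser', 'laser'] (min_width=11, slack=6)
Line 5: ['vector', 'string'] (min_width=13, slack=4)
Line 6: ['content', 'emerald'] (min_width=15, slack=2)
Line 7: ['telescope', 'box'] (min_width=13, slack=4)
Line 8: ['young', 'bear'] (min_width=10, slack=7)

Answer: |quickly give page|
|big matrix pepper|
| moon leaf with  |
|   laser laser   |
|  vector string  |
| content emerald |
|  telescope box  |
|   young bear    |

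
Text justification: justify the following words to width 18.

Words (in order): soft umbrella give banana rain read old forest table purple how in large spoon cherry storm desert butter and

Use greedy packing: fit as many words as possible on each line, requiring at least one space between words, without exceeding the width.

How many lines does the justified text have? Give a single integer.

Line 1: ['soft', 'umbrella', 'give'] (min_width=18, slack=0)
Line 2: ['banana', 'rain', 'read'] (min_width=16, slack=2)
Line 3: ['old', 'forest', 'table'] (min_width=16, slack=2)
Line 4: ['purple', 'how', 'in'] (min_width=13, slack=5)
Line 5: ['large', 'spoon', 'cherry'] (min_width=18, slack=0)
Line 6: ['storm', 'desert'] (min_width=12, slack=6)
Line 7: ['butter', 'and'] (min_width=10, slack=8)
Total lines: 7

Answer: 7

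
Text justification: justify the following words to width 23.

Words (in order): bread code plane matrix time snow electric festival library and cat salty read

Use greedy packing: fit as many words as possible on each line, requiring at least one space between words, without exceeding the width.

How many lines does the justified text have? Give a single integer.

Line 1: ['bread', 'code', 'plane', 'matrix'] (min_width=23, slack=0)
Line 2: ['time', 'snow', 'electric'] (min_width=18, slack=5)
Line 3: ['festival', 'library', 'and'] (min_width=20, slack=3)
Line 4: ['cat', 'salty', 'read'] (min_width=14, slack=9)
Total lines: 4

Answer: 4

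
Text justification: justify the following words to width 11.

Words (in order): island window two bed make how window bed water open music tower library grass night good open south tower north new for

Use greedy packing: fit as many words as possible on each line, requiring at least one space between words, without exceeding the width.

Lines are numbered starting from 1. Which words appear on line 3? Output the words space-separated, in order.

Line 1: ['island'] (min_width=6, slack=5)
Line 2: ['window', 'two'] (min_width=10, slack=1)
Line 3: ['bed', 'make'] (min_width=8, slack=3)
Line 4: ['how', 'window'] (min_width=10, slack=1)
Line 5: ['bed', 'water'] (min_width=9, slack=2)
Line 6: ['open', 'music'] (min_width=10, slack=1)
Line 7: ['tower'] (min_width=5, slack=6)
Line 8: ['library'] (min_width=7, slack=4)
Line 9: ['grass', 'night'] (min_width=11, slack=0)
Line 10: ['good', 'open'] (min_width=9, slack=2)
Line 11: ['south', 'tower'] (min_width=11, slack=0)
Line 12: ['north', 'new'] (min_width=9, slack=2)
Line 13: ['for'] (min_width=3, slack=8)

Answer: bed make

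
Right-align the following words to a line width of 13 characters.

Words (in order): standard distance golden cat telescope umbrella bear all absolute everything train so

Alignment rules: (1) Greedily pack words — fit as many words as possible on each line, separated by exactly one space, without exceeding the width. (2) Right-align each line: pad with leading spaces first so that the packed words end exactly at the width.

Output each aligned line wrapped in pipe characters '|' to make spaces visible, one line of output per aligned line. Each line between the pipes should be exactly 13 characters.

Answer: |     standard|
|     distance|
|   golden cat|
|    telescope|
|umbrella bear|
| all absolute|
|   everything|
|     train so|

Derivation:
Line 1: ['standard'] (min_width=8, slack=5)
Line 2: ['distance'] (min_width=8, slack=5)
Line 3: ['golden', 'cat'] (min_width=10, slack=3)
Line 4: ['telescope'] (min_width=9, slack=4)
Line 5: ['umbrella', 'bear'] (min_width=13, slack=0)
Line 6: ['all', 'absolute'] (min_width=12, slack=1)
Line 7: ['everything'] (min_width=10, slack=3)
Line 8: ['train', 'so'] (min_width=8, slack=5)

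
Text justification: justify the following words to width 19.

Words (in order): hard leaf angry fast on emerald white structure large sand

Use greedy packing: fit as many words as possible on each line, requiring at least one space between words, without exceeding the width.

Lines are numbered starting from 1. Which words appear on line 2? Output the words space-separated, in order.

Answer: fast on emerald

Derivation:
Line 1: ['hard', 'leaf', 'angry'] (min_width=15, slack=4)
Line 2: ['fast', 'on', 'emerald'] (min_width=15, slack=4)
Line 3: ['white', 'structure'] (min_width=15, slack=4)
Line 4: ['large', 'sand'] (min_width=10, slack=9)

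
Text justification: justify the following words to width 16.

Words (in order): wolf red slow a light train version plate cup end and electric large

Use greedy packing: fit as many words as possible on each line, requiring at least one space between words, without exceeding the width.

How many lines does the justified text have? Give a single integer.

Line 1: ['wolf', 'red', 'slow', 'a'] (min_width=15, slack=1)
Line 2: ['light', 'train'] (min_width=11, slack=5)
Line 3: ['version', 'plate'] (min_width=13, slack=3)
Line 4: ['cup', 'end', 'and'] (min_width=11, slack=5)
Line 5: ['electric', 'large'] (min_width=14, slack=2)
Total lines: 5

Answer: 5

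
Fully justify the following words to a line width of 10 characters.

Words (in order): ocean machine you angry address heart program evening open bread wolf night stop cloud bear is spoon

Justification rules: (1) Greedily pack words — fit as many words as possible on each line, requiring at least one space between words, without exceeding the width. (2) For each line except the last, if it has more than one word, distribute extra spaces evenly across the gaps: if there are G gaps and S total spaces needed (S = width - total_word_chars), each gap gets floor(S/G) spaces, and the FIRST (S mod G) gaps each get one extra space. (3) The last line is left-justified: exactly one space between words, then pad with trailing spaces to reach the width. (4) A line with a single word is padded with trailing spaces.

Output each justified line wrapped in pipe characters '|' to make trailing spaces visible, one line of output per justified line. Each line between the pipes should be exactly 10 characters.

Answer: |ocean     |
|machine   |
|you  angry|
|address   |
|heart     |
|program   |
|evening   |
|open bread|
|wolf night|
|stop cloud|
|bear    is|
|spoon     |

Derivation:
Line 1: ['ocean'] (min_width=5, slack=5)
Line 2: ['machine'] (min_width=7, slack=3)
Line 3: ['you', 'angry'] (min_width=9, slack=1)
Line 4: ['address'] (min_width=7, slack=3)
Line 5: ['heart'] (min_width=5, slack=5)
Line 6: ['program'] (min_width=7, slack=3)
Line 7: ['evening'] (min_width=7, slack=3)
Line 8: ['open', 'bread'] (min_width=10, slack=0)
Line 9: ['wolf', 'night'] (min_width=10, slack=0)
Line 10: ['stop', 'cloud'] (min_width=10, slack=0)
Line 11: ['bear', 'is'] (min_width=7, slack=3)
Line 12: ['spoon'] (min_width=5, slack=5)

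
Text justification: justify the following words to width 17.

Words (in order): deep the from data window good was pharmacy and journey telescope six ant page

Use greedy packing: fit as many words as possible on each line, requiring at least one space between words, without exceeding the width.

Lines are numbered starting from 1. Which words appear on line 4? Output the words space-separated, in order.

Line 1: ['deep', 'the', 'from'] (min_width=13, slack=4)
Line 2: ['data', 'window', 'good'] (min_width=16, slack=1)
Line 3: ['was', 'pharmacy', 'and'] (min_width=16, slack=1)
Line 4: ['journey', 'telescope'] (min_width=17, slack=0)
Line 5: ['six', 'ant', 'page'] (min_width=12, slack=5)

Answer: journey telescope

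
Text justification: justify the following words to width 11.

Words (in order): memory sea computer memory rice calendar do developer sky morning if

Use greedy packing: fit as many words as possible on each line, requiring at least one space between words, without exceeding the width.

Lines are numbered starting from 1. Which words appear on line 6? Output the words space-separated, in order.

Line 1: ['memory', 'sea'] (min_width=10, slack=1)
Line 2: ['computer'] (min_width=8, slack=3)
Line 3: ['memory', 'rice'] (min_width=11, slack=0)
Line 4: ['calendar', 'do'] (min_width=11, slack=0)
Line 5: ['developer'] (min_width=9, slack=2)
Line 6: ['sky', 'morning'] (min_width=11, slack=0)
Line 7: ['if'] (min_width=2, slack=9)

Answer: sky morning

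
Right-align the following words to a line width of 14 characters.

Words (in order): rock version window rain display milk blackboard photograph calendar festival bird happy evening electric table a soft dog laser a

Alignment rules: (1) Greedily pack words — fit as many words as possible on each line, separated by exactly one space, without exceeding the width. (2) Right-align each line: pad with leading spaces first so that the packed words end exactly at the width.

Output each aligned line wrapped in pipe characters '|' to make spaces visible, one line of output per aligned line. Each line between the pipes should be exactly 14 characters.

Answer: |  rock version|
|   window rain|
|  display milk|
|    blackboard|
|    photograph|
|      calendar|
| festival bird|
| happy evening|
|electric table|
|    a soft dog|
|       laser a|

Derivation:
Line 1: ['rock', 'version'] (min_width=12, slack=2)
Line 2: ['window', 'rain'] (min_width=11, slack=3)
Line 3: ['display', 'milk'] (min_width=12, slack=2)
Line 4: ['blackboard'] (min_width=10, slack=4)
Line 5: ['photograph'] (min_width=10, slack=4)
Line 6: ['calendar'] (min_width=8, slack=6)
Line 7: ['festival', 'bird'] (min_width=13, slack=1)
Line 8: ['happy', 'evening'] (min_width=13, slack=1)
Line 9: ['electric', 'table'] (min_width=14, slack=0)
Line 10: ['a', 'soft', 'dog'] (min_width=10, slack=4)
Line 11: ['laser', 'a'] (min_width=7, slack=7)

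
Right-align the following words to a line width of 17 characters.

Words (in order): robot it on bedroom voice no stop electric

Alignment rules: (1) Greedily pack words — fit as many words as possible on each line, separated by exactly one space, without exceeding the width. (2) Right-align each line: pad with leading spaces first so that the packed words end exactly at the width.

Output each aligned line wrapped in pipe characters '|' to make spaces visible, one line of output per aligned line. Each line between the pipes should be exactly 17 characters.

Line 1: ['robot', 'it', 'on'] (min_width=11, slack=6)
Line 2: ['bedroom', 'voice', 'no'] (min_width=16, slack=1)
Line 3: ['stop', 'electric'] (min_width=13, slack=4)

Answer: |      robot it on|
| bedroom voice no|
|    stop electric|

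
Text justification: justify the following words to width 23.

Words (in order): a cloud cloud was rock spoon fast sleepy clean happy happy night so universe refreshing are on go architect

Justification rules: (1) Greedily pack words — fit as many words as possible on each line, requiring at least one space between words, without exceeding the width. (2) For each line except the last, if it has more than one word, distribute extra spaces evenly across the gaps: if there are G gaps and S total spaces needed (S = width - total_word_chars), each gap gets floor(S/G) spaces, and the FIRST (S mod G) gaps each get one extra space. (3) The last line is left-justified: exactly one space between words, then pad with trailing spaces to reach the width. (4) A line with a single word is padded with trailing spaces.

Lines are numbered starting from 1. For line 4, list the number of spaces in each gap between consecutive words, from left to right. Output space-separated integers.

Answer: 1 1

Derivation:
Line 1: ['a', 'cloud', 'cloud', 'was', 'rock'] (min_width=22, slack=1)
Line 2: ['spoon', 'fast', 'sleepy', 'clean'] (min_width=23, slack=0)
Line 3: ['happy', 'happy', 'night', 'so'] (min_width=20, slack=3)
Line 4: ['universe', 'refreshing', 'are'] (min_width=23, slack=0)
Line 5: ['on', 'go', 'architect'] (min_width=15, slack=8)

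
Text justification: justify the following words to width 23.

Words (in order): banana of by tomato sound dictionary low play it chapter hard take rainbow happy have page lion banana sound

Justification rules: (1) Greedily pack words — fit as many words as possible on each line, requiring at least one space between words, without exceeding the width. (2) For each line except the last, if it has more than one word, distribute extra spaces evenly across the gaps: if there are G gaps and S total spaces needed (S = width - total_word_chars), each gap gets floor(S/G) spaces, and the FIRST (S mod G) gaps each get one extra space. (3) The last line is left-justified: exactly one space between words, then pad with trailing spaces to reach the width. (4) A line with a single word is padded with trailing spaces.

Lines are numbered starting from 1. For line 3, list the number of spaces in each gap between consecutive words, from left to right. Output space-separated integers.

Answer: 2 2 2

Derivation:
Line 1: ['banana', 'of', 'by', 'tomato'] (min_width=19, slack=4)
Line 2: ['sound', 'dictionary', 'low'] (min_width=20, slack=3)
Line 3: ['play', 'it', 'chapter', 'hard'] (min_width=20, slack=3)
Line 4: ['take', 'rainbow', 'happy', 'have'] (min_width=23, slack=0)
Line 5: ['page', 'lion', 'banana', 'sound'] (min_width=22, slack=1)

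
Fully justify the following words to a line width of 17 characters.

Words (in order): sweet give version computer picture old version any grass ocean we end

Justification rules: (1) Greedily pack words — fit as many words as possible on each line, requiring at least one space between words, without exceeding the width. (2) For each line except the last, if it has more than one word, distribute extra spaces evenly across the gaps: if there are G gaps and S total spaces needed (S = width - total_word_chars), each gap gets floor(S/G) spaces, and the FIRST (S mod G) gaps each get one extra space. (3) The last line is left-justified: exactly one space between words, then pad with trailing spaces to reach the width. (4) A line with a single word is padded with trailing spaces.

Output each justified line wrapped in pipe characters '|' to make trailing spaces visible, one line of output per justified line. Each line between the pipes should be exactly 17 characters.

Line 1: ['sweet', 'give'] (min_width=10, slack=7)
Line 2: ['version', 'computer'] (min_width=16, slack=1)
Line 3: ['picture', 'old'] (min_width=11, slack=6)
Line 4: ['version', 'any', 'grass'] (min_width=17, slack=0)
Line 5: ['ocean', 'we', 'end'] (min_width=12, slack=5)

Answer: |sweet        give|
|version  computer|
|picture       old|
|version any grass|
|ocean we end     |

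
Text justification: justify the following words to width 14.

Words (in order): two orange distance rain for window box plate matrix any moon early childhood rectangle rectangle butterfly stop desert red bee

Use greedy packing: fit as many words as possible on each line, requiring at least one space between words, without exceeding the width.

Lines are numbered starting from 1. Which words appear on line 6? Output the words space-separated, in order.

Line 1: ['two', 'orange'] (min_width=10, slack=4)
Line 2: ['distance', 'rain'] (min_width=13, slack=1)
Line 3: ['for', 'window', 'box'] (min_width=14, slack=0)
Line 4: ['plate', 'matrix'] (min_width=12, slack=2)
Line 5: ['any', 'moon', 'early'] (min_width=14, slack=0)
Line 6: ['childhood'] (min_width=9, slack=5)
Line 7: ['rectangle'] (min_width=9, slack=5)
Line 8: ['rectangle'] (min_width=9, slack=5)
Line 9: ['butterfly', 'stop'] (min_width=14, slack=0)
Line 10: ['desert', 'red', 'bee'] (min_width=14, slack=0)

Answer: childhood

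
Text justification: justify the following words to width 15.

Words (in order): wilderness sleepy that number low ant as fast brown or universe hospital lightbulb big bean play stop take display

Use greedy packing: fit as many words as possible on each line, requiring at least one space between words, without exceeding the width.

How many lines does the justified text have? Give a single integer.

Answer: 9

Derivation:
Line 1: ['wilderness'] (min_width=10, slack=5)
Line 2: ['sleepy', 'that'] (min_width=11, slack=4)
Line 3: ['number', 'low', 'ant'] (min_width=14, slack=1)
Line 4: ['as', 'fast', 'brown'] (min_width=13, slack=2)
Line 5: ['or', 'universe'] (min_width=11, slack=4)
Line 6: ['hospital'] (min_width=8, slack=7)
Line 7: ['lightbulb', 'big'] (min_width=13, slack=2)
Line 8: ['bean', 'play', 'stop'] (min_width=14, slack=1)
Line 9: ['take', 'display'] (min_width=12, slack=3)
Total lines: 9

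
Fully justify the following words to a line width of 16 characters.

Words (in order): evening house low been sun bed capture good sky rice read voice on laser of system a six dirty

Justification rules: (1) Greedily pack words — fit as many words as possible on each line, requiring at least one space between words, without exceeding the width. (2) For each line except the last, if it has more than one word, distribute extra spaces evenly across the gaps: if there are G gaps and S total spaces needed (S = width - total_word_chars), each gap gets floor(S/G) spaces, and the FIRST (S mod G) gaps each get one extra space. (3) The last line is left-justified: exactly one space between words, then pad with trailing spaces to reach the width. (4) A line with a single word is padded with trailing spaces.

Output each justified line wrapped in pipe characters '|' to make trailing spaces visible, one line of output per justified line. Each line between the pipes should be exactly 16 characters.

Line 1: ['evening', 'house'] (min_width=13, slack=3)
Line 2: ['low', 'been', 'sun', 'bed'] (min_width=16, slack=0)
Line 3: ['capture', 'good', 'sky'] (min_width=16, slack=0)
Line 4: ['rice', 'read', 'voice'] (min_width=15, slack=1)
Line 5: ['on', 'laser', 'of'] (min_width=11, slack=5)
Line 6: ['system', 'a', 'six'] (min_width=12, slack=4)
Line 7: ['dirty'] (min_width=5, slack=11)

Answer: |evening    house|
|low been sun bed|
|capture good sky|
|rice  read voice|
|on    laser   of|
|system   a   six|
|dirty           |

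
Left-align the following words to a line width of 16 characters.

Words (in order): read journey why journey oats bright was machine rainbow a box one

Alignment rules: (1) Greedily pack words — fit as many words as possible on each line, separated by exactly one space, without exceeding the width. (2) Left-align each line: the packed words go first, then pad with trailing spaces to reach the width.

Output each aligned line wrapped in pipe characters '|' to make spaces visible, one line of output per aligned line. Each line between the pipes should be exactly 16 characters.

Line 1: ['read', 'journey', 'why'] (min_width=16, slack=0)
Line 2: ['journey', 'oats'] (min_width=12, slack=4)
Line 3: ['bright', 'was'] (min_width=10, slack=6)
Line 4: ['machine', 'rainbow'] (min_width=15, slack=1)
Line 5: ['a', 'box', 'one'] (min_width=9, slack=7)

Answer: |read journey why|
|journey oats    |
|bright was      |
|machine rainbow |
|a box one       |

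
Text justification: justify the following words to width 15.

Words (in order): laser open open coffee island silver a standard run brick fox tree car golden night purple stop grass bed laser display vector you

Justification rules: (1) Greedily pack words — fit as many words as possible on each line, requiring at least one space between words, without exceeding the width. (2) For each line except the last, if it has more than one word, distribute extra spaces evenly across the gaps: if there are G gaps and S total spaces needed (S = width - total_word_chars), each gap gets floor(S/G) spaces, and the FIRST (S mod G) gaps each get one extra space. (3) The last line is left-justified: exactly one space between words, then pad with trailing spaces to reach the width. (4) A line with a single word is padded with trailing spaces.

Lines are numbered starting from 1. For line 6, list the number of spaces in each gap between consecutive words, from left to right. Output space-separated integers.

Answer: 6

Derivation:
Line 1: ['laser', 'open', 'open'] (min_width=15, slack=0)
Line 2: ['coffee', 'island'] (min_width=13, slack=2)
Line 3: ['silver', 'a'] (min_width=8, slack=7)
Line 4: ['standard', 'run'] (min_width=12, slack=3)
Line 5: ['brick', 'fox', 'tree'] (min_width=14, slack=1)
Line 6: ['car', 'golden'] (min_width=10, slack=5)
Line 7: ['night', 'purple'] (min_width=12, slack=3)
Line 8: ['stop', 'grass', 'bed'] (min_width=14, slack=1)
Line 9: ['laser', 'display'] (min_width=13, slack=2)
Line 10: ['vector', 'you'] (min_width=10, slack=5)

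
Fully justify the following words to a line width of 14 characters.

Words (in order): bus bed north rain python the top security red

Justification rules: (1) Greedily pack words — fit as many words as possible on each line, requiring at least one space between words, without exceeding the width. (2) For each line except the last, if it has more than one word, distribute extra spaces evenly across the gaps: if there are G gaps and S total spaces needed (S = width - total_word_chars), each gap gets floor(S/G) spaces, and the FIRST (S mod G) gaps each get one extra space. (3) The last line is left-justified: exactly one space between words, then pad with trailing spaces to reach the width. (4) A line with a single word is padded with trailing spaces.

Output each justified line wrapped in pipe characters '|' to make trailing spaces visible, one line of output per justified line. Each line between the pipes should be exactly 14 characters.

Answer: |bus  bed north|
|rain    python|
|the        top|
|security red  |

Derivation:
Line 1: ['bus', 'bed', 'north'] (min_width=13, slack=1)
Line 2: ['rain', 'python'] (min_width=11, slack=3)
Line 3: ['the', 'top'] (min_width=7, slack=7)
Line 4: ['security', 'red'] (min_width=12, slack=2)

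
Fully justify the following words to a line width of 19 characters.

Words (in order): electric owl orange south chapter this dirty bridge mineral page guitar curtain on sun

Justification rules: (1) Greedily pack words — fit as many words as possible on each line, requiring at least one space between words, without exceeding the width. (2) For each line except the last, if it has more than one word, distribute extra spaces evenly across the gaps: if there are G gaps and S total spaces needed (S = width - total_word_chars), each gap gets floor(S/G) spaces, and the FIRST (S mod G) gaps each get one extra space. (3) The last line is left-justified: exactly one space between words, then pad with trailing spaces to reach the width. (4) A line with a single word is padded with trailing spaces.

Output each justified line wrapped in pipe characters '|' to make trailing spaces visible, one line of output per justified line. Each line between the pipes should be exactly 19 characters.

Line 1: ['electric', 'owl', 'orange'] (min_width=19, slack=0)
Line 2: ['south', 'chapter', 'this'] (min_width=18, slack=1)
Line 3: ['dirty', 'bridge'] (min_width=12, slack=7)
Line 4: ['mineral', 'page', 'guitar'] (min_width=19, slack=0)
Line 5: ['curtain', 'on', 'sun'] (min_width=14, slack=5)

Answer: |electric owl orange|
|south  chapter this|
|dirty        bridge|
|mineral page guitar|
|curtain on sun     |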